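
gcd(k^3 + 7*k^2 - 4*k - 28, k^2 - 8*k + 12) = k - 2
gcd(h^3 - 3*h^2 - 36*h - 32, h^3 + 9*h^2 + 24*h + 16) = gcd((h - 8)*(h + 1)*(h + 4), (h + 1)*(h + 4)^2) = h^2 + 5*h + 4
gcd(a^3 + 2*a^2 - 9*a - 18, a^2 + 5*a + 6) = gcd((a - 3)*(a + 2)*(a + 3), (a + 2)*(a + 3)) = a^2 + 5*a + 6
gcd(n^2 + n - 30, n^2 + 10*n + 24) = n + 6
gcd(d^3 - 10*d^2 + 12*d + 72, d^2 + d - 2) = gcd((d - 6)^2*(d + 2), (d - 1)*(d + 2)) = d + 2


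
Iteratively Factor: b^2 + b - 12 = (b + 4)*(b - 3)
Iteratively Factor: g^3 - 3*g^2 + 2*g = (g - 2)*(g^2 - g) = (g - 2)*(g - 1)*(g)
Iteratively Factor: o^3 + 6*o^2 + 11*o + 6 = (o + 1)*(o^2 + 5*o + 6) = (o + 1)*(o + 3)*(o + 2)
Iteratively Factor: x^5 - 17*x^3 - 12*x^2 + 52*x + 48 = (x + 3)*(x^4 - 3*x^3 - 8*x^2 + 12*x + 16) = (x - 4)*(x + 3)*(x^3 + x^2 - 4*x - 4) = (x - 4)*(x + 2)*(x + 3)*(x^2 - x - 2) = (x - 4)*(x - 2)*(x + 2)*(x + 3)*(x + 1)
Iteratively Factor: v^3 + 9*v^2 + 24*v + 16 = (v + 4)*(v^2 + 5*v + 4) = (v + 4)^2*(v + 1)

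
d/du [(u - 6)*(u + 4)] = 2*u - 2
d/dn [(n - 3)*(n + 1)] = 2*n - 2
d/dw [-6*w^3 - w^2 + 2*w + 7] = -18*w^2 - 2*w + 2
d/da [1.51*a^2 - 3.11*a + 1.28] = 3.02*a - 3.11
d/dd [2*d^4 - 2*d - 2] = 8*d^3 - 2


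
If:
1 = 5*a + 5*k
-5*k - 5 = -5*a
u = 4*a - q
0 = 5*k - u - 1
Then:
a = 3/5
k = -2/5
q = 27/5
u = -3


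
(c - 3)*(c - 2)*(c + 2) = c^3 - 3*c^2 - 4*c + 12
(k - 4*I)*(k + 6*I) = k^2 + 2*I*k + 24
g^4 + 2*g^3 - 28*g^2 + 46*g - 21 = (g - 3)*(g - 1)^2*(g + 7)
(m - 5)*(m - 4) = m^2 - 9*m + 20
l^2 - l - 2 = (l - 2)*(l + 1)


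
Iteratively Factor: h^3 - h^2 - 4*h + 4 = (h - 1)*(h^2 - 4) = (h - 1)*(h + 2)*(h - 2)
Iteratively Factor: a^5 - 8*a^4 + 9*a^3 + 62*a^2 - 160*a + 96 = (a - 4)*(a^4 - 4*a^3 - 7*a^2 + 34*a - 24) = (a - 4)*(a + 3)*(a^3 - 7*a^2 + 14*a - 8) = (a - 4)*(a - 1)*(a + 3)*(a^2 - 6*a + 8) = (a - 4)*(a - 2)*(a - 1)*(a + 3)*(a - 4)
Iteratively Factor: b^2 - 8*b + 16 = (b - 4)*(b - 4)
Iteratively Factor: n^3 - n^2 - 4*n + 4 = (n - 1)*(n^2 - 4) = (n - 2)*(n - 1)*(n + 2)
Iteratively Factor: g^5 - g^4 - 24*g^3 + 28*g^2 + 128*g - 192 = (g - 2)*(g^4 + g^3 - 22*g^2 - 16*g + 96) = (g - 2)*(g + 3)*(g^3 - 2*g^2 - 16*g + 32) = (g - 4)*(g - 2)*(g + 3)*(g^2 + 2*g - 8) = (g - 4)*(g - 2)^2*(g + 3)*(g + 4)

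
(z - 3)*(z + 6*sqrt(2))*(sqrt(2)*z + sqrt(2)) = sqrt(2)*z^3 - 2*sqrt(2)*z^2 + 12*z^2 - 24*z - 3*sqrt(2)*z - 36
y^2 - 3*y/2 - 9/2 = (y - 3)*(y + 3/2)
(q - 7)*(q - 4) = q^2 - 11*q + 28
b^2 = b^2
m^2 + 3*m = m*(m + 3)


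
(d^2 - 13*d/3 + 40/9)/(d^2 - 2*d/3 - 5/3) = (d - 8/3)/(d + 1)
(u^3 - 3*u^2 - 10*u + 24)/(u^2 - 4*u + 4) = (u^2 - u - 12)/(u - 2)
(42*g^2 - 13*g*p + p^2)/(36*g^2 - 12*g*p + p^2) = (-7*g + p)/(-6*g + p)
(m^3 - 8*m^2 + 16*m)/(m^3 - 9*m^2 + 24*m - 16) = m/(m - 1)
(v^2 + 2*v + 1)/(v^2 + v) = (v + 1)/v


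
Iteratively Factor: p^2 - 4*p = (p - 4)*(p)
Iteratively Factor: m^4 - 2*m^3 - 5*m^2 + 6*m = (m)*(m^3 - 2*m^2 - 5*m + 6) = m*(m - 1)*(m^2 - m - 6) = m*(m - 1)*(m + 2)*(m - 3)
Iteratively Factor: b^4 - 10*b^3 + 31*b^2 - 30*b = (b)*(b^3 - 10*b^2 + 31*b - 30) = b*(b - 3)*(b^2 - 7*b + 10) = b*(b - 5)*(b - 3)*(b - 2)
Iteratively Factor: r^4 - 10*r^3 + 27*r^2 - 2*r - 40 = (r - 4)*(r^3 - 6*r^2 + 3*r + 10) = (r - 4)*(r + 1)*(r^2 - 7*r + 10) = (r - 5)*(r - 4)*(r + 1)*(r - 2)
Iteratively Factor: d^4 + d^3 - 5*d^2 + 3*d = (d - 1)*(d^3 + 2*d^2 - 3*d) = d*(d - 1)*(d^2 + 2*d - 3) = d*(d - 1)^2*(d + 3)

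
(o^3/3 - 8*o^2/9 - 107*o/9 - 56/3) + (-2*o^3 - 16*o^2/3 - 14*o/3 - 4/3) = -5*o^3/3 - 56*o^2/9 - 149*o/9 - 20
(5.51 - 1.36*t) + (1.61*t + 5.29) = 0.25*t + 10.8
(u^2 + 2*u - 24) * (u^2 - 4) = u^4 + 2*u^3 - 28*u^2 - 8*u + 96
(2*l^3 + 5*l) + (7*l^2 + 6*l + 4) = 2*l^3 + 7*l^2 + 11*l + 4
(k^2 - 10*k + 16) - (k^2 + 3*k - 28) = 44 - 13*k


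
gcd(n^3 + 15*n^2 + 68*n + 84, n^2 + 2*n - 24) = n + 6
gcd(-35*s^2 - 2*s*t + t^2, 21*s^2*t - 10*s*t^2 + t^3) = 7*s - t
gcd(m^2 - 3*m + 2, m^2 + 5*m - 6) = m - 1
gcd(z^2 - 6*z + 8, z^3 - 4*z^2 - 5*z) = 1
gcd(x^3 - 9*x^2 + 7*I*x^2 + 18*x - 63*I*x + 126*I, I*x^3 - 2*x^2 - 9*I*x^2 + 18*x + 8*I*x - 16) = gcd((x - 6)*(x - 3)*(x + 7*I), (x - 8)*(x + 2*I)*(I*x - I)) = 1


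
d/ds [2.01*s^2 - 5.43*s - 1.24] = 4.02*s - 5.43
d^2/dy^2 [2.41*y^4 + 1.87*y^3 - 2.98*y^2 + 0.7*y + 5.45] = 28.92*y^2 + 11.22*y - 5.96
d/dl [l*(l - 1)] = 2*l - 1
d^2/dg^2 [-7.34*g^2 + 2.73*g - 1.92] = -14.6800000000000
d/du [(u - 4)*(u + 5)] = 2*u + 1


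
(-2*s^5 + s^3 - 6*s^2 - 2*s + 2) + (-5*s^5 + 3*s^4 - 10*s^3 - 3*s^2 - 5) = -7*s^5 + 3*s^4 - 9*s^3 - 9*s^2 - 2*s - 3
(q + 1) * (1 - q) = 1 - q^2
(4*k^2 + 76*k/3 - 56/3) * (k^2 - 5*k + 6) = 4*k^4 + 16*k^3/3 - 364*k^2/3 + 736*k/3 - 112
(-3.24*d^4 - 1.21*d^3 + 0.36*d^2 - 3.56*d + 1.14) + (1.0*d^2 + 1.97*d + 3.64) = -3.24*d^4 - 1.21*d^3 + 1.36*d^2 - 1.59*d + 4.78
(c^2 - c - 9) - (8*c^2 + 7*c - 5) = -7*c^2 - 8*c - 4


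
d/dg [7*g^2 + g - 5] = 14*g + 1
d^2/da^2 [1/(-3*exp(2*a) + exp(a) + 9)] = (2*(6*exp(a) - 1)^2*exp(a) + (12*exp(a) - 1)*(-3*exp(2*a) + exp(a) + 9))*exp(a)/(-3*exp(2*a) + exp(a) + 9)^3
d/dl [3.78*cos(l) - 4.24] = -3.78*sin(l)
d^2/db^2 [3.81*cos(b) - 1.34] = -3.81*cos(b)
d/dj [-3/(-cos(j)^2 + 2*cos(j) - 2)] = 6*(cos(j) - 1)*sin(j)/(cos(j)^2 - 2*cos(j) + 2)^2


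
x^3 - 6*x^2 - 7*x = x*(x - 7)*(x + 1)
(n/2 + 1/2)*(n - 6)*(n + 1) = n^3/2 - 2*n^2 - 11*n/2 - 3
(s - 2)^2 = s^2 - 4*s + 4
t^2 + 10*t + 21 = (t + 3)*(t + 7)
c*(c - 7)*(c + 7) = c^3 - 49*c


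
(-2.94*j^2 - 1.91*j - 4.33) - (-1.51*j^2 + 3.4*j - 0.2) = -1.43*j^2 - 5.31*j - 4.13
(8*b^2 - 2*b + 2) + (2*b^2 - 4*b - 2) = 10*b^2 - 6*b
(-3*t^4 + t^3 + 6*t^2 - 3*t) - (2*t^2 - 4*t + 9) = -3*t^4 + t^3 + 4*t^2 + t - 9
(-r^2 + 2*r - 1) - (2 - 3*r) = -r^2 + 5*r - 3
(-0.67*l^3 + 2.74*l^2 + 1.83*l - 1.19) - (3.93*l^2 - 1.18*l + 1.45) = -0.67*l^3 - 1.19*l^2 + 3.01*l - 2.64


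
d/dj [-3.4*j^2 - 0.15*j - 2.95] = -6.8*j - 0.15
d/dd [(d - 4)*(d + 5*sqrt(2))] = 2*d - 4 + 5*sqrt(2)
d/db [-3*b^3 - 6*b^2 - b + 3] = -9*b^2 - 12*b - 1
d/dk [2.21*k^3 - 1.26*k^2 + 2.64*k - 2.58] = 6.63*k^2 - 2.52*k + 2.64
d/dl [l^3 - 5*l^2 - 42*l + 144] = 3*l^2 - 10*l - 42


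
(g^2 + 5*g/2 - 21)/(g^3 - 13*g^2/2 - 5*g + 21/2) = (2*g^2 + 5*g - 42)/(2*g^3 - 13*g^2 - 10*g + 21)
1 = 1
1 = 1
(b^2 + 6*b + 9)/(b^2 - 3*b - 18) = (b + 3)/(b - 6)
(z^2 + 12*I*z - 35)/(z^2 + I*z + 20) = (z + 7*I)/(z - 4*I)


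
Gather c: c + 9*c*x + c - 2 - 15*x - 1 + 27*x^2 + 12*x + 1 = c*(9*x + 2) + 27*x^2 - 3*x - 2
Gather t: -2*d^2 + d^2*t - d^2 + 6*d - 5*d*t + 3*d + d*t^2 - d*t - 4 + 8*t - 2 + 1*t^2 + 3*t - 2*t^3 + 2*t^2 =-3*d^2 + 9*d - 2*t^3 + t^2*(d + 3) + t*(d^2 - 6*d + 11) - 6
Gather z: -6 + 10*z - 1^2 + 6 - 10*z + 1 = 0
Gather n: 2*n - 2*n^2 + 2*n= -2*n^2 + 4*n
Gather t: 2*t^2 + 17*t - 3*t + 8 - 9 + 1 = 2*t^2 + 14*t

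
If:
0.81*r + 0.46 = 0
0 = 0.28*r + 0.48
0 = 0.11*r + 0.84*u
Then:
No Solution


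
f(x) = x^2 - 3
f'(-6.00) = -12.00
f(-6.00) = 33.00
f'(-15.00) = -30.00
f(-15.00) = 222.00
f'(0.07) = 0.14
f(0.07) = -3.00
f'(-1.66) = -3.32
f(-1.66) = -0.24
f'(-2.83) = -5.66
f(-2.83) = 5.01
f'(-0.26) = -0.52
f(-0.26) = -2.93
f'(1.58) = 3.16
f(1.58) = -0.50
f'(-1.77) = -3.54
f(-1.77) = 0.13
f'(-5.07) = -10.14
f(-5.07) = 22.70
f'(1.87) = 3.74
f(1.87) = 0.50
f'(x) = 2*x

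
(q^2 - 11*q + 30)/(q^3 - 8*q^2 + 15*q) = (q - 6)/(q*(q - 3))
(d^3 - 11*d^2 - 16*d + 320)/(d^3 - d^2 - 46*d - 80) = (d - 8)/(d + 2)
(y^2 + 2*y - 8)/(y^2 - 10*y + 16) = (y + 4)/(y - 8)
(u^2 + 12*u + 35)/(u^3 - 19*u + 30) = (u + 7)/(u^2 - 5*u + 6)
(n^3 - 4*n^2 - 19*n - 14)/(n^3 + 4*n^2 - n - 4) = (n^2 - 5*n - 14)/(n^2 + 3*n - 4)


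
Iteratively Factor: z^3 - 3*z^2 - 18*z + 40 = (z + 4)*(z^2 - 7*z + 10) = (z - 5)*(z + 4)*(z - 2)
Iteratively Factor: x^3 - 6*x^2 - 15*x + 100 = (x + 4)*(x^2 - 10*x + 25) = (x - 5)*(x + 4)*(x - 5)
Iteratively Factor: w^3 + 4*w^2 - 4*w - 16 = (w + 2)*(w^2 + 2*w - 8) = (w - 2)*(w + 2)*(w + 4)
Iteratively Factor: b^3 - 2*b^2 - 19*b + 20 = (b + 4)*(b^2 - 6*b + 5) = (b - 5)*(b + 4)*(b - 1)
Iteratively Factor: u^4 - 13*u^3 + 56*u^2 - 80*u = (u - 4)*(u^3 - 9*u^2 + 20*u) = u*(u - 4)*(u^2 - 9*u + 20) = u*(u - 5)*(u - 4)*(u - 4)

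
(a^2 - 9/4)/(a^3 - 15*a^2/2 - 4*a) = (9 - 4*a^2)/(2*a*(-2*a^2 + 15*a + 8))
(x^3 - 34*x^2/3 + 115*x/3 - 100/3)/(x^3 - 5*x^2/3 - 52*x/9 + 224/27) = 9*(x^2 - 10*x + 25)/(9*x^2 - 3*x - 56)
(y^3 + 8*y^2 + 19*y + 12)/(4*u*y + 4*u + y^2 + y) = (y^2 + 7*y + 12)/(4*u + y)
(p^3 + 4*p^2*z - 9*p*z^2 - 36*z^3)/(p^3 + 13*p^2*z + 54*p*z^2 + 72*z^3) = (p - 3*z)/(p + 6*z)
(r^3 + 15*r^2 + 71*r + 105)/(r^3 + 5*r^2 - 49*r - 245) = (r + 3)/(r - 7)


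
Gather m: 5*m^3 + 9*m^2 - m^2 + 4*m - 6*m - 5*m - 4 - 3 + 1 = 5*m^3 + 8*m^2 - 7*m - 6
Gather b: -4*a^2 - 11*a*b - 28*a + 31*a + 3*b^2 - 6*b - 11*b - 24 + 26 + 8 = -4*a^2 + 3*a + 3*b^2 + b*(-11*a - 17) + 10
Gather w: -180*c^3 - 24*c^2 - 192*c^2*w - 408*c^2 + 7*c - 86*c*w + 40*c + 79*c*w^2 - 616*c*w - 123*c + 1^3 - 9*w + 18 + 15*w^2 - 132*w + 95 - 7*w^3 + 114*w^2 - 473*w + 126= -180*c^3 - 432*c^2 - 76*c - 7*w^3 + w^2*(79*c + 129) + w*(-192*c^2 - 702*c - 614) + 240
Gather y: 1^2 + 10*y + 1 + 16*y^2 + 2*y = 16*y^2 + 12*y + 2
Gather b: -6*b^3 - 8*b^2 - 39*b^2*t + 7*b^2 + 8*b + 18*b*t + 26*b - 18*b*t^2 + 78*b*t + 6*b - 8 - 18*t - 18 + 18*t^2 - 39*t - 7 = -6*b^3 + b^2*(-39*t - 1) + b*(-18*t^2 + 96*t + 40) + 18*t^2 - 57*t - 33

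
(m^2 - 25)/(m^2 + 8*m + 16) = (m^2 - 25)/(m^2 + 8*m + 16)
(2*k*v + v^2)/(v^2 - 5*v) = (2*k + v)/(v - 5)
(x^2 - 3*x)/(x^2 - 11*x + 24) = x/(x - 8)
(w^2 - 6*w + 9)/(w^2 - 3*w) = (w - 3)/w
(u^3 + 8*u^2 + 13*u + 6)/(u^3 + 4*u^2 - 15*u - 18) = (u + 1)/(u - 3)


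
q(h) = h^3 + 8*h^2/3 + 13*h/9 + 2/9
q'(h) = 3*h^2 + 16*h/3 + 13/9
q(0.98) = 5.14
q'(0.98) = 9.55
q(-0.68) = 0.16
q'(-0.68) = -0.80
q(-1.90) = 0.25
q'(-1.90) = 2.14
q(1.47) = 11.28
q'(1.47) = 15.77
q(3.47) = 79.13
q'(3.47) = 56.07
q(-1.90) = 0.25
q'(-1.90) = 2.14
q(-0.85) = 0.31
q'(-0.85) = -0.92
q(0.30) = 0.92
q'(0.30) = 3.31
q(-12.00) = -1361.11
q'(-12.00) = 369.44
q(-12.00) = -1361.11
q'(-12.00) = 369.44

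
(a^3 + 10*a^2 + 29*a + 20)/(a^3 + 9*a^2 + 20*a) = (a + 1)/a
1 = 1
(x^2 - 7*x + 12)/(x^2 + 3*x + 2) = (x^2 - 7*x + 12)/(x^2 + 3*x + 2)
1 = 1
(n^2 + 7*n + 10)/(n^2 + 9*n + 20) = (n + 2)/(n + 4)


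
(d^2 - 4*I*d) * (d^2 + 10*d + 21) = d^4 + 10*d^3 - 4*I*d^3 + 21*d^2 - 40*I*d^2 - 84*I*d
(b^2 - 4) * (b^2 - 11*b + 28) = b^4 - 11*b^3 + 24*b^2 + 44*b - 112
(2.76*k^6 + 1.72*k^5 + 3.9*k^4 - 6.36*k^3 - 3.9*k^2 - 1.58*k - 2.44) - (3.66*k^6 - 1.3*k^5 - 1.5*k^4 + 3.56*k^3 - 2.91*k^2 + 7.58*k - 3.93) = -0.9*k^6 + 3.02*k^5 + 5.4*k^4 - 9.92*k^3 - 0.99*k^2 - 9.16*k + 1.49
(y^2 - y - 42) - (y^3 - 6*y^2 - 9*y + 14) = -y^3 + 7*y^2 + 8*y - 56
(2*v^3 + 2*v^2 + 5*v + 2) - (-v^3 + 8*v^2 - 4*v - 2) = 3*v^3 - 6*v^2 + 9*v + 4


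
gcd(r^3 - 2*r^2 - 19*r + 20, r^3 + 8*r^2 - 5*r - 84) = r + 4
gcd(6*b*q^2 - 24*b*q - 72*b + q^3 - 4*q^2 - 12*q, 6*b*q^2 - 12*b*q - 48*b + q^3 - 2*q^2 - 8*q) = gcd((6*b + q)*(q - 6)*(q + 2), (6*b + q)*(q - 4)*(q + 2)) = 6*b*q + 12*b + q^2 + 2*q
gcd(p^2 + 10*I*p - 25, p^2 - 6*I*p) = 1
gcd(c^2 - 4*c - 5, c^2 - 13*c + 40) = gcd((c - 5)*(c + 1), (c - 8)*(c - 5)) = c - 5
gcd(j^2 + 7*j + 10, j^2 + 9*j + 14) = j + 2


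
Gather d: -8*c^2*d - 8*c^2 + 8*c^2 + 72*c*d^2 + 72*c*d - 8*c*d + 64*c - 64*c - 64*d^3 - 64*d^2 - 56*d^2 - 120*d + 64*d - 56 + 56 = -64*d^3 + d^2*(72*c - 120) + d*(-8*c^2 + 64*c - 56)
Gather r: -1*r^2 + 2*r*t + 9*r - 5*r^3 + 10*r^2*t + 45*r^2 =-5*r^3 + r^2*(10*t + 44) + r*(2*t + 9)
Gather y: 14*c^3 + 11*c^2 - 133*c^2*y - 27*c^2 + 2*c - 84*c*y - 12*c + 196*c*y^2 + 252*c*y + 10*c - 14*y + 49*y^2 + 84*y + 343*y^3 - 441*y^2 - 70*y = 14*c^3 - 16*c^2 + 343*y^3 + y^2*(196*c - 392) + y*(-133*c^2 + 168*c)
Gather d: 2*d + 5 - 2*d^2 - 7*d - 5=-2*d^2 - 5*d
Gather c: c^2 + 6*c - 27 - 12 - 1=c^2 + 6*c - 40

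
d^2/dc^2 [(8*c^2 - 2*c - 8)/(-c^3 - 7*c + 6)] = 4*(-4*c^6 + 3*c^5 + 108*c^4 - 175*c^3 + 120*c^2 + 72*c + 94)/(c^9 + 21*c^7 - 18*c^6 + 147*c^5 - 252*c^4 + 451*c^3 - 882*c^2 + 756*c - 216)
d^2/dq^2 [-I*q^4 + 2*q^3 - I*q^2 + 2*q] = -12*I*q^2 + 12*q - 2*I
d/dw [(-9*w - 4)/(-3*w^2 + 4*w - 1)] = (-27*w^2 - 24*w + 25)/(9*w^4 - 24*w^3 + 22*w^2 - 8*w + 1)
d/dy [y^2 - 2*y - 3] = 2*y - 2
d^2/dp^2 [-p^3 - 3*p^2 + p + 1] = -6*p - 6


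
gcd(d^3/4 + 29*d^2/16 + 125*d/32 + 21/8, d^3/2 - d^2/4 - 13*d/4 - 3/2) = 1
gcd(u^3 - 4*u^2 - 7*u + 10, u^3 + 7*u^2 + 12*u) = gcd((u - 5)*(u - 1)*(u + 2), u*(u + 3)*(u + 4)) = 1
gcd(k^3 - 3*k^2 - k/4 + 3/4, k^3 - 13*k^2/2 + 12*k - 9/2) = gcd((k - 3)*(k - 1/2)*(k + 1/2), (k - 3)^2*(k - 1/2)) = k^2 - 7*k/2 + 3/2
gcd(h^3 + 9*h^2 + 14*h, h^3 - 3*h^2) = h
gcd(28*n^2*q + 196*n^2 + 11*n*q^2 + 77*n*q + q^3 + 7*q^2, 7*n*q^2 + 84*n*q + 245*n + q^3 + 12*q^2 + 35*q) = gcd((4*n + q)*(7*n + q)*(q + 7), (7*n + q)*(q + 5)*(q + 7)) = 7*n*q + 49*n + q^2 + 7*q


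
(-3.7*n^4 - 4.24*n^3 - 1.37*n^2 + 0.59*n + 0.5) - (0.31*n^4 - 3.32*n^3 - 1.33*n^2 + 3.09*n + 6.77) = -4.01*n^4 - 0.92*n^3 - 0.04*n^2 - 2.5*n - 6.27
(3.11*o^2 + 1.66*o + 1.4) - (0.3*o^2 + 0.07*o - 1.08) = 2.81*o^2 + 1.59*o + 2.48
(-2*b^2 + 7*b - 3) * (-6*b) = 12*b^3 - 42*b^2 + 18*b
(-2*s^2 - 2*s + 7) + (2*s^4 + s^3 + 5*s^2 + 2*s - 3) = 2*s^4 + s^3 + 3*s^2 + 4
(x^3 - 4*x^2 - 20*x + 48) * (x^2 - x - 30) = x^5 - 5*x^4 - 46*x^3 + 188*x^2 + 552*x - 1440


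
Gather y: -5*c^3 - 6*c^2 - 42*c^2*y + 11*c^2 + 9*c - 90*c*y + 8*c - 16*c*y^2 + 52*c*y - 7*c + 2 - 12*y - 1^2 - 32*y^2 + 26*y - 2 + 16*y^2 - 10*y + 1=-5*c^3 + 5*c^2 + 10*c + y^2*(-16*c - 16) + y*(-42*c^2 - 38*c + 4)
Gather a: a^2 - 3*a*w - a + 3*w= a^2 + a*(-3*w - 1) + 3*w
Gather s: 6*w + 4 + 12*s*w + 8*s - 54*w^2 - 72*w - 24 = s*(12*w + 8) - 54*w^2 - 66*w - 20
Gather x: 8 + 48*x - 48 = 48*x - 40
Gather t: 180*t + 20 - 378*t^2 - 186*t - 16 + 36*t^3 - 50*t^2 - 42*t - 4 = 36*t^3 - 428*t^2 - 48*t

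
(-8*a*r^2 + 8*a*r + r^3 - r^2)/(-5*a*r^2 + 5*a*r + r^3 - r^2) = (-8*a + r)/(-5*a + r)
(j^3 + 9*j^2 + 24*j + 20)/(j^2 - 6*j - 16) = (j^2 + 7*j + 10)/(j - 8)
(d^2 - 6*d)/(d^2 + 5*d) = (d - 6)/(d + 5)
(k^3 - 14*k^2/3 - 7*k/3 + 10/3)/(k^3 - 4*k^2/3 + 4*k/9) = 3*(k^2 - 4*k - 5)/(k*(3*k - 2))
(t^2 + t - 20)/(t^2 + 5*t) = (t - 4)/t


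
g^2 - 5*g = g*(g - 5)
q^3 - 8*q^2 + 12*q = q*(q - 6)*(q - 2)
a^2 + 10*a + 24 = (a + 4)*(a + 6)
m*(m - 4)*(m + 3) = m^3 - m^2 - 12*m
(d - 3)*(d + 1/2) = d^2 - 5*d/2 - 3/2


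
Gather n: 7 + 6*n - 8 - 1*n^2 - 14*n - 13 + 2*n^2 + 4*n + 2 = n^2 - 4*n - 12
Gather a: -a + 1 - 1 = -a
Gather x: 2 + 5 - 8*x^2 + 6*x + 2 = -8*x^2 + 6*x + 9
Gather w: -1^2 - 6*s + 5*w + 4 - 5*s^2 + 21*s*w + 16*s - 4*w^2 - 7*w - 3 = -5*s^2 + 10*s - 4*w^2 + w*(21*s - 2)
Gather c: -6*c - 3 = -6*c - 3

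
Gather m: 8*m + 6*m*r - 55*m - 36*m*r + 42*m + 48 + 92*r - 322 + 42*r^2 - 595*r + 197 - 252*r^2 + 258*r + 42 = m*(-30*r - 5) - 210*r^2 - 245*r - 35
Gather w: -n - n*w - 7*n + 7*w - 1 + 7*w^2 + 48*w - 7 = -8*n + 7*w^2 + w*(55 - n) - 8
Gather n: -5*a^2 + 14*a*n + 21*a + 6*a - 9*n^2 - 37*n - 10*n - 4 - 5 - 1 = -5*a^2 + 27*a - 9*n^2 + n*(14*a - 47) - 10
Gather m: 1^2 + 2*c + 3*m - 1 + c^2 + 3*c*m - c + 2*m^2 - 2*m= c^2 + c + 2*m^2 + m*(3*c + 1)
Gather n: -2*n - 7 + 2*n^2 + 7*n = 2*n^2 + 5*n - 7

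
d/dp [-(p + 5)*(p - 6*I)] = -2*p - 5 + 6*I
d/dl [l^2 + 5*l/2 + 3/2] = 2*l + 5/2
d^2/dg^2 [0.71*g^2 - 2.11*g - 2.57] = 1.42000000000000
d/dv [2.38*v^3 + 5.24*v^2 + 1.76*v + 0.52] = 7.14*v^2 + 10.48*v + 1.76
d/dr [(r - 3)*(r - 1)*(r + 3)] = 3*r^2 - 2*r - 9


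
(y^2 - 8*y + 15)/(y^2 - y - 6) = (y - 5)/(y + 2)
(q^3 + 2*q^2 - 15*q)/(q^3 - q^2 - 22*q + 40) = q*(q - 3)/(q^2 - 6*q + 8)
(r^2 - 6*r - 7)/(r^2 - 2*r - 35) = (r + 1)/(r + 5)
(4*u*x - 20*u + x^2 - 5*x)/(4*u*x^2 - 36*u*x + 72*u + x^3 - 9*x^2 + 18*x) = (x - 5)/(x^2 - 9*x + 18)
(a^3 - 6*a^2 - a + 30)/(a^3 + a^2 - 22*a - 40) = (a - 3)/(a + 4)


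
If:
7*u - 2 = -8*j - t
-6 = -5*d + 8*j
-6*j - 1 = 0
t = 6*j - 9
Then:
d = 14/15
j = -1/6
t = -10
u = 40/21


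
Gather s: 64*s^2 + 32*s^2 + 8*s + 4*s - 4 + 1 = 96*s^2 + 12*s - 3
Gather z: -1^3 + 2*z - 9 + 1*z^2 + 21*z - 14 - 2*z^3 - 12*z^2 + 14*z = -2*z^3 - 11*z^2 + 37*z - 24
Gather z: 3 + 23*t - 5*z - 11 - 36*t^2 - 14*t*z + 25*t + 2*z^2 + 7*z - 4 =-36*t^2 + 48*t + 2*z^2 + z*(2 - 14*t) - 12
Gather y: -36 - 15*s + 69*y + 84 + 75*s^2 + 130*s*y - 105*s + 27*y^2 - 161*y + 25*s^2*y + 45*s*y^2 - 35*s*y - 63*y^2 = 75*s^2 - 120*s + y^2*(45*s - 36) + y*(25*s^2 + 95*s - 92) + 48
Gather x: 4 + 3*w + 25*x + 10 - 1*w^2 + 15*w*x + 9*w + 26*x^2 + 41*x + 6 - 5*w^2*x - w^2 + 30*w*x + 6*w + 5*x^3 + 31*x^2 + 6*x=-2*w^2 + 18*w + 5*x^3 + 57*x^2 + x*(-5*w^2 + 45*w + 72) + 20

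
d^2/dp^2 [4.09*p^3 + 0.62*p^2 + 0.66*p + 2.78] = 24.54*p + 1.24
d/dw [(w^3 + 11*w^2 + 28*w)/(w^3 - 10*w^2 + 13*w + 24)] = 3*(-7*w^4 - 10*w^3 + 165*w^2 + 176*w + 224)/(w^6 - 20*w^5 + 126*w^4 - 212*w^3 - 311*w^2 + 624*w + 576)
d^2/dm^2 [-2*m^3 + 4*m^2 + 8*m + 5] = 8 - 12*m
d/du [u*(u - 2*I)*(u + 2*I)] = 3*u^2 + 4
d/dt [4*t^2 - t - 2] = 8*t - 1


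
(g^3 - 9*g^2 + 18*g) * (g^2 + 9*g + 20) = g^5 - 43*g^3 - 18*g^2 + 360*g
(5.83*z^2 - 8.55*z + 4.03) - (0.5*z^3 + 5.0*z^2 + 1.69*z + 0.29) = -0.5*z^3 + 0.83*z^2 - 10.24*z + 3.74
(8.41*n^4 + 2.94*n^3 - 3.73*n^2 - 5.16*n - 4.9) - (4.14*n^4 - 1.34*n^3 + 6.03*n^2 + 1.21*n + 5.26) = 4.27*n^4 + 4.28*n^3 - 9.76*n^2 - 6.37*n - 10.16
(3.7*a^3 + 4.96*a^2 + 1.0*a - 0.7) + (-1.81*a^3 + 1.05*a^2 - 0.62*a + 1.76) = 1.89*a^3 + 6.01*a^2 + 0.38*a + 1.06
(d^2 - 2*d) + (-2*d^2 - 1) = -d^2 - 2*d - 1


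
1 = 1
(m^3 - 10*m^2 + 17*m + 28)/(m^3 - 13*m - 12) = (m - 7)/(m + 3)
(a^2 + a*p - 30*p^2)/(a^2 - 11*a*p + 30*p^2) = (-a - 6*p)/(-a + 6*p)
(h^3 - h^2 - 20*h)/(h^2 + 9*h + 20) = h*(h - 5)/(h + 5)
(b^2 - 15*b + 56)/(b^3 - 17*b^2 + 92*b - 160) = (b - 7)/(b^2 - 9*b + 20)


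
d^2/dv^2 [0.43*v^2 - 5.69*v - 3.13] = 0.860000000000000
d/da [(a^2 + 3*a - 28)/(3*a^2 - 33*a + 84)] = -14/(3*a^2 - 42*a + 147)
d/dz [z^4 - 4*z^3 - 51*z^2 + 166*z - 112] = 4*z^3 - 12*z^2 - 102*z + 166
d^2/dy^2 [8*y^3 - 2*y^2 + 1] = 48*y - 4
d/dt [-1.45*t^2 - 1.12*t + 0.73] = -2.9*t - 1.12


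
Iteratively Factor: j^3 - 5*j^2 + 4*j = (j - 1)*(j^2 - 4*j) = (j - 4)*(j - 1)*(j)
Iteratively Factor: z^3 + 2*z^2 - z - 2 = (z - 1)*(z^2 + 3*z + 2) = (z - 1)*(z + 2)*(z + 1)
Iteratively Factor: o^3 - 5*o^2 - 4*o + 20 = (o - 5)*(o^2 - 4) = (o - 5)*(o + 2)*(o - 2)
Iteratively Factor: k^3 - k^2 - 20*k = (k + 4)*(k^2 - 5*k) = k*(k + 4)*(k - 5)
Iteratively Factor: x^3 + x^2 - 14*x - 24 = (x + 2)*(x^2 - x - 12) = (x - 4)*(x + 2)*(x + 3)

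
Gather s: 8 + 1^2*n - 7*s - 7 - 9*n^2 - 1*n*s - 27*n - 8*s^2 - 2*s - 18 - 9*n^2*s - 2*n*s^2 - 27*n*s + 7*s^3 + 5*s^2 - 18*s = -9*n^2 - 26*n + 7*s^3 + s^2*(-2*n - 3) + s*(-9*n^2 - 28*n - 27) - 17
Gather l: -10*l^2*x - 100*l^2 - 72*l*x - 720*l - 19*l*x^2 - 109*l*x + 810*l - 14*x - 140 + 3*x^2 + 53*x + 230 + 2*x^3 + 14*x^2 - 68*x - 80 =l^2*(-10*x - 100) + l*(-19*x^2 - 181*x + 90) + 2*x^3 + 17*x^2 - 29*x + 10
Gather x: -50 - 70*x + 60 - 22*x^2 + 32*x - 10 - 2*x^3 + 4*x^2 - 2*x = -2*x^3 - 18*x^2 - 40*x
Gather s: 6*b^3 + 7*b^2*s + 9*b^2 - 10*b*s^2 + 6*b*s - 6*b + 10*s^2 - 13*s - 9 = 6*b^3 + 9*b^2 - 6*b + s^2*(10 - 10*b) + s*(7*b^2 + 6*b - 13) - 9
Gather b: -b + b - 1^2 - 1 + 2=0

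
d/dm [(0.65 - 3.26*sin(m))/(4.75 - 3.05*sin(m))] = -13.5025*cos(m)/(3.05*sin(m) - 4.75)^2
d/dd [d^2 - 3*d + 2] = 2*d - 3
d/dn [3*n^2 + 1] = 6*n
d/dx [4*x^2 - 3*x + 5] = 8*x - 3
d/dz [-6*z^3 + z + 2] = 1 - 18*z^2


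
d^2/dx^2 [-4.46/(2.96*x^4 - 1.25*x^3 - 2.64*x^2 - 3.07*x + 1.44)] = ((158.4192*x^2 - 33.45*x - 23.5488)*(-2.96*x^4 + 1.25*x^3 + 2.64*x^2 + 3.07*x - 1.44) + 4.46*(-23.68*x^3 + 7.5*x^2 + 10.56*x + 6.14)*(-11.84*x^3 + 3.75*x^2 + 5.28*x + 3.07))/(-2.96*x^4 + 1.25*x^3 + 2.64*x^2 + 3.07*x - 1.44)^3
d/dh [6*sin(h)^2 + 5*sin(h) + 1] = (12*sin(h) + 5)*cos(h)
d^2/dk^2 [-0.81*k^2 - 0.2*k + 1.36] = -1.62000000000000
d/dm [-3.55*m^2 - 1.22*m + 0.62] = -7.1*m - 1.22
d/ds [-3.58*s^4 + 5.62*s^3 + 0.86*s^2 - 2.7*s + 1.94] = -14.32*s^3 + 16.86*s^2 + 1.72*s - 2.7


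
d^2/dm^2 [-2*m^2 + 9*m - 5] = -4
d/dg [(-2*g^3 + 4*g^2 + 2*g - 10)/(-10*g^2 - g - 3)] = 2*(10*g^4 + 2*g^3 + 17*g^2 - 112*g - 8)/(100*g^4 + 20*g^3 + 61*g^2 + 6*g + 9)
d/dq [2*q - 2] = 2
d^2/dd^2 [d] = 0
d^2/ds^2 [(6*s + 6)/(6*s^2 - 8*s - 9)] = 24*((1 - 9*s)*(-6*s^2 + 8*s + 9) - 8*(s + 1)*(3*s - 2)^2)/(-6*s^2 + 8*s + 9)^3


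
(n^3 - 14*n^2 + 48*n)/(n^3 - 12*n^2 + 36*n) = (n - 8)/(n - 6)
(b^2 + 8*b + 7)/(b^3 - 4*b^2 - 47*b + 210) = (b + 1)/(b^2 - 11*b + 30)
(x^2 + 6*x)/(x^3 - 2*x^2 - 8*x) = (x + 6)/(x^2 - 2*x - 8)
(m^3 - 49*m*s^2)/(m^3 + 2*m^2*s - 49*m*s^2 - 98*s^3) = m/(m + 2*s)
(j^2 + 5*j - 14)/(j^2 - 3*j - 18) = (-j^2 - 5*j + 14)/(-j^2 + 3*j + 18)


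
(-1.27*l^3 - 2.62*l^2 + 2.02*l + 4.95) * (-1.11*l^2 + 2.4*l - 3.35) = 1.4097*l^5 - 0.1398*l^4 - 4.2757*l^3 + 8.1305*l^2 + 5.113*l - 16.5825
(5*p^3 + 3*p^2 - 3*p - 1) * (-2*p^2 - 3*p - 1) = -10*p^5 - 21*p^4 - 8*p^3 + 8*p^2 + 6*p + 1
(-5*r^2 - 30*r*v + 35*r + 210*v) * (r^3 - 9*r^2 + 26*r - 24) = -5*r^5 - 30*r^4*v + 80*r^4 + 480*r^3*v - 445*r^3 - 2670*r^2*v + 1030*r^2 + 6180*r*v - 840*r - 5040*v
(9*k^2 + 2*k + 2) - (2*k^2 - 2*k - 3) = 7*k^2 + 4*k + 5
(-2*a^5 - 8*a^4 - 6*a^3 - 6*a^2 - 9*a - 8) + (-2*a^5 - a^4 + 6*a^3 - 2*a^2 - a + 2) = -4*a^5 - 9*a^4 - 8*a^2 - 10*a - 6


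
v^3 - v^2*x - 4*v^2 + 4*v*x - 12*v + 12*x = (v - 6)*(v + 2)*(v - x)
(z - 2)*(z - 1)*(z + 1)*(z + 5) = z^4 + 3*z^3 - 11*z^2 - 3*z + 10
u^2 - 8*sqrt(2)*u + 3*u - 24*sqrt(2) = (u + 3)*(u - 8*sqrt(2))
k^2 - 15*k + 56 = (k - 8)*(k - 7)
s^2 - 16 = (s - 4)*(s + 4)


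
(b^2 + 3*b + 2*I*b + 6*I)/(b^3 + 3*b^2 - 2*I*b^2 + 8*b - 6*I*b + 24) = 1/(b - 4*I)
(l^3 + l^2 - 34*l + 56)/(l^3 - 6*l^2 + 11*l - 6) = (l^2 + 3*l - 28)/(l^2 - 4*l + 3)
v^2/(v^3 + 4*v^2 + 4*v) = v/(v^2 + 4*v + 4)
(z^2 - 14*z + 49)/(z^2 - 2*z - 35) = (z - 7)/(z + 5)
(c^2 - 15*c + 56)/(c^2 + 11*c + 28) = (c^2 - 15*c + 56)/(c^2 + 11*c + 28)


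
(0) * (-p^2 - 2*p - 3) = 0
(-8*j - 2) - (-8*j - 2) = 0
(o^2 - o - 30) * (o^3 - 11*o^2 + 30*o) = o^5 - 12*o^4 + 11*o^3 + 300*o^2 - 900*o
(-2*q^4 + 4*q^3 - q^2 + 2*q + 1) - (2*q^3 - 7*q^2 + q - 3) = -2*q^4 + 2*q^3 + 6*q^2 + q + 4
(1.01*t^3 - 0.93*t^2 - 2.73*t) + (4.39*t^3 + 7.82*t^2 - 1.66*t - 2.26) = 5.4*t^3 + 6.89*t^2 - 4.39*t - 2.26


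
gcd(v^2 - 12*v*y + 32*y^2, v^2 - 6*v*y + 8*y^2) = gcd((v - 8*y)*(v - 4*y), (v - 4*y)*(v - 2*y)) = -v + 4*y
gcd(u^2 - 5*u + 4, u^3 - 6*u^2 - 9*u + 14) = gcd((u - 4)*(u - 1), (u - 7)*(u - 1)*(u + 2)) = u - 1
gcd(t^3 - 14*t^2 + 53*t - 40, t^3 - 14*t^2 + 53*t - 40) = t^3 - 14*t^2 + 53*t - 40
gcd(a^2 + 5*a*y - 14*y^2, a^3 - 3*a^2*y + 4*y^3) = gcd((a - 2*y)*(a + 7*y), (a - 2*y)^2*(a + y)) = -a + 2*y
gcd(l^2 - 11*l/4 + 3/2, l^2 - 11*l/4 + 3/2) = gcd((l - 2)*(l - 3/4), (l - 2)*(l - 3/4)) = l^2 - 11*l/4 + 3/2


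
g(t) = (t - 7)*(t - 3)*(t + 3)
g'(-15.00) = 876.00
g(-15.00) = -4752.00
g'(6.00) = 15.00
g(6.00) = -27.00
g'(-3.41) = 73.62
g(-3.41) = -27.36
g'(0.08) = -10.10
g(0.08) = 62.24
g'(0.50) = -15.25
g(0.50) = 56.88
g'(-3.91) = 91.60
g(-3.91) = -68.60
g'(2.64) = -25.05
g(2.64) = 8.85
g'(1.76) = -24.35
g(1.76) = 30.93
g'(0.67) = -17.03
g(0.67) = 54.13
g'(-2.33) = 39.91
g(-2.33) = 33.32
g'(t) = (t - 7)*(t - 3) + (t - 7)*(t + 3) + (t - 3)*(t + 3)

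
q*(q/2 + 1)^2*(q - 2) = q^4/4 + q^3/2 - q^2 - 2*q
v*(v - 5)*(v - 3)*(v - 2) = v^4 - 10*v^3 + 31*v^2 - 30*v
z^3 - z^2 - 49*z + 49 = (z - 7)*(z - 1)*(z + 7)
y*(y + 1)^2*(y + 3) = y^4 + 5*y^3 + 7*y^2 + 3*y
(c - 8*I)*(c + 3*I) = c^2 - 5*I*c + 24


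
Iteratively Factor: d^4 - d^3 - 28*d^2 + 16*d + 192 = (d - 4)*(d^3 + 3*d^2 - 16*d - 48) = (d - 4)*(d + 4)*(d^2 - d - 12) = (d - 4)*(d + 3)*(d + 4)*(d - 4)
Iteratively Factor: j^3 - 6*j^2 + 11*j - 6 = (j - 3)*(j^2 - 3*j + 2) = (j - 3)*(j - 2)*(j - 1)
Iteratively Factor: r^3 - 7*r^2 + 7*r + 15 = (r - 5)*(r^2 - 2*r - 3) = (r - 5)*(r - 3)*(r + 1)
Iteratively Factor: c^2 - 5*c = (c - 5)*(c)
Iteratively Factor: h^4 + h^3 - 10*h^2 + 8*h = (h + 4)*(h^3 - 3*h^2 + 2*h) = h*(h + 4)*(h^2 - 3*h + 2) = h*(h - 1)*(h + 4)*(h - 2)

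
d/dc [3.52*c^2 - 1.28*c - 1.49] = 7.04*c - 1.28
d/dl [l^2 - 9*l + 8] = 2*l - 9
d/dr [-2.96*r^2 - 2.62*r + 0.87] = -5.92*r - 2.62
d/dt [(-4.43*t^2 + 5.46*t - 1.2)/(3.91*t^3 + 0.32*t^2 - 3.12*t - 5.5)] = (17.3213*t^4 - 42.6972*t^3 + 26.1504*t^2 + 49.498*t - 33.774)/(15.2881*t^6 + 2.5024*t^5 - 24.296*t^4 - 45.0068*t^3 + 6.2144*t^2 + 34.32*t + 30.25)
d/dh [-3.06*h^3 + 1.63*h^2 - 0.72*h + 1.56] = -9.18*h^2 + 3.26*h - 0.72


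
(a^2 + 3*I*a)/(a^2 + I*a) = (a + 3*I)/(a + I)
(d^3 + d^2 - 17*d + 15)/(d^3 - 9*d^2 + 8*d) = (d^2 + 2*d - 15)/(d*(d - 8))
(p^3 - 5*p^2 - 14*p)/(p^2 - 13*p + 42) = p*(p + 2)/(p - 6)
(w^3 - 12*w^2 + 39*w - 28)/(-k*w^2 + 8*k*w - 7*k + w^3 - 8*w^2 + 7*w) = (w - 4)/(-k + w)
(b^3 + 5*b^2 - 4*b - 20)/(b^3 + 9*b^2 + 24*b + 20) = (b - 2)/(b + 2)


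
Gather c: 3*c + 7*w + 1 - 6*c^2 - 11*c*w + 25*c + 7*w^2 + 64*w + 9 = -6*c^2 + c*(28 - 11*w) + 7*w^2 + 71*w + 10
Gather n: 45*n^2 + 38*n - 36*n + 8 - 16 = 45*n^2 + 2*n - 8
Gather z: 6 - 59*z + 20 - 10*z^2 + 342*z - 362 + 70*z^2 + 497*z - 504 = 60*z^2 + 780*z - 840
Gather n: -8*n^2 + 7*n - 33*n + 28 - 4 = -8*n^2 - 26*n + 24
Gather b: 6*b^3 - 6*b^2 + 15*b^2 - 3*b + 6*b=6*b^3 + 9*b^2 + 3*b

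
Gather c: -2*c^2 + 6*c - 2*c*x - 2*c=-2*c^2 + c*(4 - 2*x)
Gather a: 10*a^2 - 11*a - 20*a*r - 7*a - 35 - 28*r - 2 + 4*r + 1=10*a^2 + a*(-20*r - 18) - 24*r - 36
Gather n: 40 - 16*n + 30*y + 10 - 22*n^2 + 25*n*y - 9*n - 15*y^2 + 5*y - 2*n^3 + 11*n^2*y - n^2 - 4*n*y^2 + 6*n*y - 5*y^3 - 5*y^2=-2*n^3 + n^2*(11*y - 23) + n*(-4*y^2 + 31*y - 25) - 5*y^3 - 20*y^2 + 35*y + 50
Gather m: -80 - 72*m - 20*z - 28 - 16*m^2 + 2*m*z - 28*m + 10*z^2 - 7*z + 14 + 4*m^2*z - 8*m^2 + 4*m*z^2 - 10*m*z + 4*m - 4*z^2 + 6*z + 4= m^2*(4*z - 24) + m*(4*z^2 - 8*z - 96) + 6*z^2 - 21*z - 90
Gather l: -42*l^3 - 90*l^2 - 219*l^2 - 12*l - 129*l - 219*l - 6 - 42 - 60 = -42*l^3 - 309*l^2 - 360*l - 108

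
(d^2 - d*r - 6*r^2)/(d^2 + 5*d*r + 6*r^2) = (d - 3*r)/(d + 3*r)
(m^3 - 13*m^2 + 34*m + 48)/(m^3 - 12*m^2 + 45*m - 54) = (m^2 - 7*m - 8)/(m^2 - 6*m + 9)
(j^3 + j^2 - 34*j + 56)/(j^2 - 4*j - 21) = (-j^3 - j^2 + 34*j - 56)/(-j^2 + 4*j + 21)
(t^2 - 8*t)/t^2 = (t - 8)/t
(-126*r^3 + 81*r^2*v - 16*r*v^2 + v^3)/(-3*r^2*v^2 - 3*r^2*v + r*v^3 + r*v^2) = (42*r^2 - 13*r*v + v^2)/(r*v*(v + 1))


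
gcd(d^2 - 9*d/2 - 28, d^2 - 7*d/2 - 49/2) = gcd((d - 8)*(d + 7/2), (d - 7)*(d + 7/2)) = d + 7/2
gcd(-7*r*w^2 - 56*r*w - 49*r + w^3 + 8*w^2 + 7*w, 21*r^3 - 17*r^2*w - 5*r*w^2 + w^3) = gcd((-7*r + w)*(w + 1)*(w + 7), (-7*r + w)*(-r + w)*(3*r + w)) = 7*r - w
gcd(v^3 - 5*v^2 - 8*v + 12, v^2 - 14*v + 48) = v - 6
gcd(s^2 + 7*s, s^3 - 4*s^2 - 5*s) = s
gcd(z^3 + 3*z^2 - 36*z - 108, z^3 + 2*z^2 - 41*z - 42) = z - 6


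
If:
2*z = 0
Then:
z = 0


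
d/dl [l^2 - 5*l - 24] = 2*l - 5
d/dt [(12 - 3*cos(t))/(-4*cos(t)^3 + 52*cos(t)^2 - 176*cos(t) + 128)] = 3*(2*cos(t) - 9)*sin(t)/(4*(cos(t) - 8)^2*(cos(t) - 1)^2)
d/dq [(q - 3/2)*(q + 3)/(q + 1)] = (q^2 + 2*q + 6)/(q^2 + 2*q + 1)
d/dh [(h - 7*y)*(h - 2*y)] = 2*h - 9*y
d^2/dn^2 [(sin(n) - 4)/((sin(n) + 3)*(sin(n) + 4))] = (-sin(n)^5 + 23*sin(n)^4 + 158*sin(n)^3 + 64*sin(n)^2 - 720*sin(n) - 464)/((sin(n) + 3)^3*(sin(n) + 4)^3)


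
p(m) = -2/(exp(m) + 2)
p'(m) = 2*exp(m)/(exp(m) + 2)^2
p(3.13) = -0.08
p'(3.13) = 0.07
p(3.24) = -0.07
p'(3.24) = 0.07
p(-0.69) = -0.80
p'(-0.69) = 0.16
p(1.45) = -0.32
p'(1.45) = 0.22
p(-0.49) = -0.77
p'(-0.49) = 0.18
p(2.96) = -0.09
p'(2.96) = 0.09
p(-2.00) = -0.94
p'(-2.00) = 0.06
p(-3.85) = -0.99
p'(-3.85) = 0.01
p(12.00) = 0.00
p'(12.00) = 0.00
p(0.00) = -0.67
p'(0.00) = 0.22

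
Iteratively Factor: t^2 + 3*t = (t + 3)*(t)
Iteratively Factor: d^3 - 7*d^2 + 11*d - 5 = (d - 1)*(d^2 - 6*d + 5) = (d - 5)*(d - 1)*(d - 1)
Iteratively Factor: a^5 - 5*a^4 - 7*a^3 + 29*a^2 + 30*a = (a)*(a^4 - 5*a^3 - 7*a^2 + 29*a + 30) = a*(a + 1)*(a^3 - 6*a^2 - a + 30) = a*(a - 5)*(a + 1)*(a^2 - a - 6) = a*(a - 5)*(a - 3)*(a + 1)*(a + 2)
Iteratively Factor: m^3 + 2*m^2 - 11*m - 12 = (m + 1)*(m^2 + m - 12) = (m - 3)*(m + 1)*(m + 4)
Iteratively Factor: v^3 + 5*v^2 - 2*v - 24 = (v + 3)*(v^2 + 2*v - 8) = (v + 3)*(v + 4)*(v - 2)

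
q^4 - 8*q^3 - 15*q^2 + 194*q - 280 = (q - 7)*(q - 4)*(q - 2)*(q + 5)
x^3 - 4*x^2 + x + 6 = (x - 3)*(x - 2)*(x + 1)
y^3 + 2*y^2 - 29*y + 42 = (y - 3)*(y - 2)*(y + 7)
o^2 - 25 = (o - 5)*(o + 5)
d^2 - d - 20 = (d - 5)*(d + 4)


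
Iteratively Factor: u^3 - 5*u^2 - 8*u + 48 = (u + 3)*(u^2 - 8*u + 16) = (u - 4)*(u + 3)*(u - 4)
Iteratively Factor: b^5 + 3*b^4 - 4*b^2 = (b)*(b^4 + 3*b^3 - 4*b) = b*(b + 2)*(b^3 + b^2 - 2*b) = b*(b - 1)*(b + 2)*(b^2 + 2*b) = b^2*(b - 1)*(b + 2)*(b + 2)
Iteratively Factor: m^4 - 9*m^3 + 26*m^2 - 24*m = (m - 4)*(m^3 - 5*m^2 + 6*m) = (m - 4)*(m - 2)*(m^2 - 3*m) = m*(m - 4)*(m - 2)*(m - 3)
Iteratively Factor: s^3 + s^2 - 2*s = (s + 2)*(s^2 - s) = (s - 1)*(s + 2)*(s)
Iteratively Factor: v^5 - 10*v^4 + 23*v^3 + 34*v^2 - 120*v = (v - 3)*(v^4 - 7*v^3 + 2*v^2 + 40*v) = (v - 5)*(v - 3)*(v^3 - 2*v^2 - 8*v) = (v - 5)*(v - 4)*(v - 3)*(v^2 + 2*v) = (v - 5)*(v - 4)*(v - 3)*(v + 2)*(v)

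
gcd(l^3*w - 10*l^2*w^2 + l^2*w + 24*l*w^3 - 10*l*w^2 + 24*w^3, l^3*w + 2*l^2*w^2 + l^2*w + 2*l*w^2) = l*w + w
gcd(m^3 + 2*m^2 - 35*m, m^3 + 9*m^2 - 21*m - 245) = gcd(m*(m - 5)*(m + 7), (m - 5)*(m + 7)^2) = m^2 + 2*m - 35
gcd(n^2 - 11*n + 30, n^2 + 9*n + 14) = 1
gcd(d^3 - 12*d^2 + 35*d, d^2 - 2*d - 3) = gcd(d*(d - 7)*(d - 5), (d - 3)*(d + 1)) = 1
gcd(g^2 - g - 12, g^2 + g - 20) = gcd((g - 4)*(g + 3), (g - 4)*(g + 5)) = g - 4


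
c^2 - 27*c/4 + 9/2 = (c - 6)*(c - 3/4)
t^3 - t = t*(t - 1)*(t + 1)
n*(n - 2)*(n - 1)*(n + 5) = n^4 + 2*n^3 - 13*n^2 + 10*n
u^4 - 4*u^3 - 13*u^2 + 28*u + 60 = (u - 5)*(u - 3)*(u + 2)^2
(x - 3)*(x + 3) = x^2 - 9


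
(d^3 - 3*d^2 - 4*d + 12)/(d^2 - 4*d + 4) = (d^2 - d - 6)/(d - 2)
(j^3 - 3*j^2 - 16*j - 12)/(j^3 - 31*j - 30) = (j + 2)/(j + 5)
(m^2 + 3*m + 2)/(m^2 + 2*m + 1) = (m + 2)/(m + 1)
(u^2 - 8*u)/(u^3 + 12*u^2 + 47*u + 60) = u*(u - 8)/(u^3 + 12*u^2 + 47*u + 60)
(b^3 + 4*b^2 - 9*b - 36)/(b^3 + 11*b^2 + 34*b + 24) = (b^2 - 9)/(b^2 + 7*b + 6)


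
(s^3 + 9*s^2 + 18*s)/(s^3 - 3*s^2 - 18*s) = (s + 6)/(s - 6)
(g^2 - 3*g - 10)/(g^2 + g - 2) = (g - 5)/(g - 1)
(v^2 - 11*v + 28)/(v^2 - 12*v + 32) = (v - 7)/(v - 8)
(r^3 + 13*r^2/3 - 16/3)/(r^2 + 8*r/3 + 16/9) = 3*(r^2 + 3*r - 4)/(3*r + 4)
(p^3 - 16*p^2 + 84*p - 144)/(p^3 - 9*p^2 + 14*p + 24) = (p - 6)/(p + 1)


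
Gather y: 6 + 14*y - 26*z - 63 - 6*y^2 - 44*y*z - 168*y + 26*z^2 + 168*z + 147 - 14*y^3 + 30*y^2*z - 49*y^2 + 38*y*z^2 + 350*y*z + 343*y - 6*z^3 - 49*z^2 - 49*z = -14*y^3 + y^2*(30*z - 55) + y*(38*z^2 + 306*z + 189) - 6*z^3 - 23*z^2 + 93*z + 90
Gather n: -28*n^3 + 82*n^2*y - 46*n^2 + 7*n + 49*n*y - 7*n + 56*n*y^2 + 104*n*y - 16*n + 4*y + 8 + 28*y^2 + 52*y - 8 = -28*n^3 + n^2*(82*y - 46) + n*(56*y^2 + 153*y - 16) + 28*y^2 + 56*y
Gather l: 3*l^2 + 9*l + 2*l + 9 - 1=3*l^2 + 11*l + 8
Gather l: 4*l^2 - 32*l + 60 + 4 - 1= 4*l^2 - 32*l + 63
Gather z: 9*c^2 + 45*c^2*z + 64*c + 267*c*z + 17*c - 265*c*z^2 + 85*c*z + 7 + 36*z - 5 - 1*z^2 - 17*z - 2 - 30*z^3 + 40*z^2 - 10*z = 9*c^2 + 81*c - 30*z^3 + z^2*(39 - 265*c) + z*(45*c^2 + 352*c + 9)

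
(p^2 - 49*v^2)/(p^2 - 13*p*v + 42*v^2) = (p + 7*v)/(p - 6*v)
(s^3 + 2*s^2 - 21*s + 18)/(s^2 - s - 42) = (s^2 - 4*s + 3)/(s - 7)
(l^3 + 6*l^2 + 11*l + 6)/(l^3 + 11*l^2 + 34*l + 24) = (l^2 + 5*l + 6)/(l^2 + 10*l + 24)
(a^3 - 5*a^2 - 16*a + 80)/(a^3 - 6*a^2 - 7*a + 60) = (a + 4)/(a + 3)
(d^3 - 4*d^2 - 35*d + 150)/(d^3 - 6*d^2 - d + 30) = (d^2 + d - 30)/(d^2 - d - 6)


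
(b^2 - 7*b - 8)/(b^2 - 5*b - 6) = (b - 8)/(b - 6)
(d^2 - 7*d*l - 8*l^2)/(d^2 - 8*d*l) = (d + l)/d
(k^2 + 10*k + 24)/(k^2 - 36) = (k + 4)/(k - 6)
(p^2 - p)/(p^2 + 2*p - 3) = p/(p + 3)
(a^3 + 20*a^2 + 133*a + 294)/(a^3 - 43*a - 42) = (a^2 + 14*a + 49)/(a^2 - 6*a - 7)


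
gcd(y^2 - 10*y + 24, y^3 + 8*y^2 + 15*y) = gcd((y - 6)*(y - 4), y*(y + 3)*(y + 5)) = 1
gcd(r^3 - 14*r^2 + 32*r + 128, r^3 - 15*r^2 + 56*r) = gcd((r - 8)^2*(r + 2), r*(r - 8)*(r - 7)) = r - 8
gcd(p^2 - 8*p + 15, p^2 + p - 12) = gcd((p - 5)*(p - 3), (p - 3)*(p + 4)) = p - 3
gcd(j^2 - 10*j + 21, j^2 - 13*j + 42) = j - 7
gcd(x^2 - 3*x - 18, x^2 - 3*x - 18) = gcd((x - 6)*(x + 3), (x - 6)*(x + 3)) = x^2 - 3*x - 18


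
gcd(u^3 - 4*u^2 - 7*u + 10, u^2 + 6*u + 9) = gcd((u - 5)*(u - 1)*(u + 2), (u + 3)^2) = 1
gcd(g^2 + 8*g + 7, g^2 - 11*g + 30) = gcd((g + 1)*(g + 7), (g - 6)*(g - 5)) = 1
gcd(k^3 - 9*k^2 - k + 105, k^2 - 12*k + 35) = k^2 - 12*k + 35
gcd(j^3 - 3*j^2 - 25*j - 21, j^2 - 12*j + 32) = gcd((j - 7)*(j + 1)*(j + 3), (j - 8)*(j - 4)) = 1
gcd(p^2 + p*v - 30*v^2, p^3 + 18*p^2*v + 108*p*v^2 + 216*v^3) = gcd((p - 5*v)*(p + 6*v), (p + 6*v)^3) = p + 6*v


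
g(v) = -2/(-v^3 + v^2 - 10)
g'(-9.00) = 0.00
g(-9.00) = 0.00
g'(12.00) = 0.00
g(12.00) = 0.00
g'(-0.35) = -0.02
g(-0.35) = 0.20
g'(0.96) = -0.02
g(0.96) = 0.20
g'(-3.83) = -0.03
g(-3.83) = -0.03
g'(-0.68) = -0.06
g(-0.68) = 0.22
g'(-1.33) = -0.46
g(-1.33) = 0.34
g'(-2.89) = -0.12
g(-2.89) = -0.09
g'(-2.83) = -0.14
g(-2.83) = -0.10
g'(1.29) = -0.04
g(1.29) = 0.19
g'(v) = -2*(3*v^2 - 2*v)/(-v^3 + v^2 - 10)^2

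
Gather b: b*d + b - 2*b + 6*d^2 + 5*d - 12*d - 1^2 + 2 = b*(d - 1) + 6*d^2 - 7*d + 1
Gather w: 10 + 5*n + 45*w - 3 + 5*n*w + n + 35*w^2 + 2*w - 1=6*n + 35*w^2 + w*(5*n + 47) + 6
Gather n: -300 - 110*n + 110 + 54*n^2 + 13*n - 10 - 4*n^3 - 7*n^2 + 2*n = -4*n^3 + 47*n^2 - 95*n - 200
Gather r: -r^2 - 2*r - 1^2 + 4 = -r^2 - 2*r + 3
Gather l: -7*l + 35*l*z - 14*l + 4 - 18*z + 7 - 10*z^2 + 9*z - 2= l*(35*z - 21) - 10*z^2 - 9*z + 9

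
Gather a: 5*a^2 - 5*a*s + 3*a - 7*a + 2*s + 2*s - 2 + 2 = 5*a^2 + a*(-5*s - 4) + 4*s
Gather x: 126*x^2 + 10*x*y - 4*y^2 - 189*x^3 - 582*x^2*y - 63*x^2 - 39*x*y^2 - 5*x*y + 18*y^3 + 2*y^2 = -189*x^3 + x^2*(63 - 582*y) + x*(-39*y^2 + 5*y) + 18*y^3 - 2*y^2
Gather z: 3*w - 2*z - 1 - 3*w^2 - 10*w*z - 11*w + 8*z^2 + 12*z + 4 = -3*w^2 - 8*w + 8*z^2 + z*(10 - 10*w) + 3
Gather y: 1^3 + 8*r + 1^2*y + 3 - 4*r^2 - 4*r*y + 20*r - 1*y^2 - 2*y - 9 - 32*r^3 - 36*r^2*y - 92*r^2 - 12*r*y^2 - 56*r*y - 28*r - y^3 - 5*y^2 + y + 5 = -32*r^3 - 96*r^2 - y^3 + y^2*(-12*r - 6) + y*(-36*r^2 - 60*r)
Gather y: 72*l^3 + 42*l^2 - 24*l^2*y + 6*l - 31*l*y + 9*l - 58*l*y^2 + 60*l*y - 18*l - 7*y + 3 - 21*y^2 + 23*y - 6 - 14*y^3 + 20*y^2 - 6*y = 72*l^3 + 42*l^2 - 3*l - 14*y^3 + y^2*(-58*l - 1) + y*(-24*l^2 + 29*l + 10) - 3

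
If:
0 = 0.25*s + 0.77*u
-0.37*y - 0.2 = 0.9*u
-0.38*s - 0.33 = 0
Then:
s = -0.87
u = 0.28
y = -1.23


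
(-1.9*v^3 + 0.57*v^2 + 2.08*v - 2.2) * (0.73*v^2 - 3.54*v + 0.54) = -1.387*v^5 + 7.1421*v^4 - 1.5254*v^3 - 8.6614*v^2 + 8.9112*v - 1.188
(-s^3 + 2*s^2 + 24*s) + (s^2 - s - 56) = -s^3 + 3*s^2 + 23*s - 56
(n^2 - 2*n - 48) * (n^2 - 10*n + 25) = n^4 - 12*n^3 - 3*n^2 + 430*n - 1200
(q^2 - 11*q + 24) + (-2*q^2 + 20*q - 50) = -q^2 + 9*q - 26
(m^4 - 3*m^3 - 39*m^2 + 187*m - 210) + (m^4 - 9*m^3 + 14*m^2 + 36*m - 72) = 2*m^4 - 12*m^3 - 25*m^2 + 223*m - 282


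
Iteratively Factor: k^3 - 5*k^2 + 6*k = (k - 2)*(k^2 - 3*k) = k*(k - 2)*(k - 3)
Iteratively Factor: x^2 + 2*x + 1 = (x + 1)*(x + 1)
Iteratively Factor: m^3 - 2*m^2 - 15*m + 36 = (m + 4)*(m^2 - 6*m + 9) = (m - 3)*(m + 4)*(m - 3)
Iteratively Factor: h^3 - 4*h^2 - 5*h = (h + 1)*(h^2 - 5*h) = h*(h + 1)*(h - 5)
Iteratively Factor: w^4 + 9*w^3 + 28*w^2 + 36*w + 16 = (w + 1)*(w^3 + 8*w^2 + 20*w + 16) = (w + 1)*(w + 2)*(w^2 + 6*w + 8) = (w + 1)*(w + 2)*(w + 4)*(w + 2)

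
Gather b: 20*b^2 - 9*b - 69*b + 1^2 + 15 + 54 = 20*b^2 - 78*b + 70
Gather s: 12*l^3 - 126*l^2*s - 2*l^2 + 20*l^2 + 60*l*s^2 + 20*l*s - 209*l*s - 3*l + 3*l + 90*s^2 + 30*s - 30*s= 12*l^3 + 18*l^2 + s^2*(60*l + 90) + s*(-126*l^2 - 189*l)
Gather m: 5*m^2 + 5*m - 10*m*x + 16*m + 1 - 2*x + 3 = 5*m^2 + m*(21 - 10*x) - 2*x + 4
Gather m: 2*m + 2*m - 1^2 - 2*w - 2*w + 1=4*m - 4*w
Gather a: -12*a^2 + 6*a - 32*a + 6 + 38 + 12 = -12*a^2 - 26*a + 56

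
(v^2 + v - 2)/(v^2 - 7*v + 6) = (v + 2)/(v - 6)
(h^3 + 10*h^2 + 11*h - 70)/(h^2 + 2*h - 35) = (h^2 + 3*h - 10)/(h - 5)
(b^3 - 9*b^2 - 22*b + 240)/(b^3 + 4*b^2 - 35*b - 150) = (b - 8)/(b + 5)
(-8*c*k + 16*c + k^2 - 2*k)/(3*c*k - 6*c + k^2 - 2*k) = (-8*c + k)/(3*c + k)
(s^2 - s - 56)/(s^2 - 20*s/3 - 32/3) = 3*(s + 7)/(3*s + 4)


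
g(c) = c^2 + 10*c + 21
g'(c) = 2*c + 10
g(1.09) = 33.09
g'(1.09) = 12.18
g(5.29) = 101.88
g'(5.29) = 20.58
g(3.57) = 69.44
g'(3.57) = 17.14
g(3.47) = 67.74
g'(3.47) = 16.94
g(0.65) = 27.92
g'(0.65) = 11.30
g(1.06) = 32.72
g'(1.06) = 12.12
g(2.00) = 45.00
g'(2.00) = 14.00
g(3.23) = 63.73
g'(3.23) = 16.46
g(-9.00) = 12.00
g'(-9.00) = -8.00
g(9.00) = 192.00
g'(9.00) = 28.00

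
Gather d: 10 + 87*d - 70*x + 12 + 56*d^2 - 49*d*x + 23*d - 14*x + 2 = 56*d^2 + d*(110 - 49*x) - 84*x + 24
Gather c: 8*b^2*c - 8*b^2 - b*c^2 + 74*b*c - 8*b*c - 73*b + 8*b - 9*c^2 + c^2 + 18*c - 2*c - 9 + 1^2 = -8*b^2 - 65*b + c^2*(-b - 8) + c*(8*b^2 + 66*b + 16) - 8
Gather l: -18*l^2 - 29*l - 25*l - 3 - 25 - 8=-18*l^2 - 54*l - 36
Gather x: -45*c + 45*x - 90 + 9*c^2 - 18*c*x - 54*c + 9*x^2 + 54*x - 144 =9*c^2 - 99*c + 9*x^2 + x*(99 - 18*c) - 234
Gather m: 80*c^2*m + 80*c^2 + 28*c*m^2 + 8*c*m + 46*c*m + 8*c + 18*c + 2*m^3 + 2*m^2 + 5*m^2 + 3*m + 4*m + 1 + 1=80*c^2 + 26*c + 2*m^3 + m^2*(28*c + 7) + m*(80*c^2 + 54*c + 7) + 2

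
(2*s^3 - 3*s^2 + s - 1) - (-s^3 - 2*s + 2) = 3*s^3 - 3*s^2 + 3*s - 3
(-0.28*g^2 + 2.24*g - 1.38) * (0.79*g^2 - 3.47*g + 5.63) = -0.2212*g^4 + 2.7412*g^3 - 10.4394*g^2 + 17.3998*g - 7.7694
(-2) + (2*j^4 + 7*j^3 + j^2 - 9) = 2*j^4 + 7*j^3 + j^2 - 11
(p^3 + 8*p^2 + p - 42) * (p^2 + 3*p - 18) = p^5 + 11*p^4 + 7*p^3 - 183*p^2 - 144*p + 756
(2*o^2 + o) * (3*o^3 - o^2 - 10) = 6*o^5 + o^4 - o^3 - 20*o^2 - 10*o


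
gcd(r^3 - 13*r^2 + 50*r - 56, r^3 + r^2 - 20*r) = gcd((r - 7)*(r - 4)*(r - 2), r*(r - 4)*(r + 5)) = r - 4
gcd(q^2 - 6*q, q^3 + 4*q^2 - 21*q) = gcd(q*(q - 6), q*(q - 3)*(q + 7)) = q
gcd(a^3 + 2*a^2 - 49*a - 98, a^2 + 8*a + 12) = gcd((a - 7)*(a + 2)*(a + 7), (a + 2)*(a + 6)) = a + 2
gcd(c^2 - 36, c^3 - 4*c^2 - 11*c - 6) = c - 6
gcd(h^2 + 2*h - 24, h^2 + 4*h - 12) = h + 6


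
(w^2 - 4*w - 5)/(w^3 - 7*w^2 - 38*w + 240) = (w + 1)/(w^2 - 2*w - 48)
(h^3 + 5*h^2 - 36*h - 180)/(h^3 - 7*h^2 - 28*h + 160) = (h^2 - 36)/(h^2 - 12*h + 32)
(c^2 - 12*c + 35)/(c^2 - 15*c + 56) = (c - 5)/(c - 8)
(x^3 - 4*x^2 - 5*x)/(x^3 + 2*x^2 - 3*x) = (x^2 - 4*x - 5)/(x^2 + 2*x - 3)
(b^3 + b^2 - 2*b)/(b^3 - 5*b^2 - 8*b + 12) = b/(b - 6)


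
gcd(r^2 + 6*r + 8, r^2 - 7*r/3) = 1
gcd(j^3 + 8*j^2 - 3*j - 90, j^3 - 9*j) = j - 3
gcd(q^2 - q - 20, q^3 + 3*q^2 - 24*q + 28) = 1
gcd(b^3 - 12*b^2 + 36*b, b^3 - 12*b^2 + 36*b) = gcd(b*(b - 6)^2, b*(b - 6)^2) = b^3 - 12*b^2 + 36*b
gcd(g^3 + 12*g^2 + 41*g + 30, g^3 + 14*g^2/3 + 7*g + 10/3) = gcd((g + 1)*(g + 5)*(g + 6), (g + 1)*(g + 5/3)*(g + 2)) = g + 1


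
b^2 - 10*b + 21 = (b - 7)*(b - 3)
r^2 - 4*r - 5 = (r - 5)*(r + 1)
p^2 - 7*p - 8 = (p - 8)*(p + 1)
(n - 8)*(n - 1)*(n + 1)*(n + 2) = n^4 - 6*n^3 - 17*n^2 + 6*n + 16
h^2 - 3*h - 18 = (h - 6)*(h + 3)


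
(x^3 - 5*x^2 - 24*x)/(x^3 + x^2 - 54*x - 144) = x/(x + 6)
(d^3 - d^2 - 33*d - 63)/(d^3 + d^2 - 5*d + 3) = (d^2 - 4*d - 21)/(d^2 - 2*d + 1)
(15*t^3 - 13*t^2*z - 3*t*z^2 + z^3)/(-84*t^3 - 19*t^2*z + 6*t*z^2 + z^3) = (5*t^2 - 6*t*z + z^2)/(-28*t^2 + 3*t*z + z^2)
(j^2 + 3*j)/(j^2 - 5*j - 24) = j/(j - 8)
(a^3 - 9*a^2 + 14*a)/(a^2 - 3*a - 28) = a*(a - 2)/(a + 4)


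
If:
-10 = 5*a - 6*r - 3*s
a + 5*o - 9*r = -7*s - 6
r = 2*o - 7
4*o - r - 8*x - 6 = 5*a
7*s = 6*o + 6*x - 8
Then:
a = 17819/2189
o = 15667/2189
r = 16011/2189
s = 4973/2189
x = -1263/398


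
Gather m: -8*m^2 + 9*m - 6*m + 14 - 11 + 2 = -8*m^2 + 3*m + 5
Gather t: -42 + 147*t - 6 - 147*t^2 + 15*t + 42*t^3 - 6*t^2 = 42*t^3 - 153*t^2 + 162*t - 48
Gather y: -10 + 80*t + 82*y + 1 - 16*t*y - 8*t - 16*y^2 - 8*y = 72*t - 16*y^2 + y*(74 - 16*t) - 9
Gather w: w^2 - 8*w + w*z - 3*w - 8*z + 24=w^2 + w*(z - 11) - 8*z + 24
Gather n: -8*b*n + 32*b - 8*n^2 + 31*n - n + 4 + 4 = 32*b - 8*n^2 + n*(30 - 8*b) + 8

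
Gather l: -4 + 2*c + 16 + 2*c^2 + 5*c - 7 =2*c^2 + 7*c + 5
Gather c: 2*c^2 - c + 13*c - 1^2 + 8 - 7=2*c^2 + 12*c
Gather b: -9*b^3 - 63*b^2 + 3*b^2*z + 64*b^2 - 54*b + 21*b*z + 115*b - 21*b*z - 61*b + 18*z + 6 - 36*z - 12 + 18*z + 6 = -9*b^3 + b^2*(3*z + 1)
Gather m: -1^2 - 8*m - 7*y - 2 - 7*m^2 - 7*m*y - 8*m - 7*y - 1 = -7*m^2 + m*(-7*y - 16) - 14*y - 4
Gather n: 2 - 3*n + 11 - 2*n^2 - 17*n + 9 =-2*n^2 - 20*n + 22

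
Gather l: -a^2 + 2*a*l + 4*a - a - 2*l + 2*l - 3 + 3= -a^2 + 2*a*l + 3*a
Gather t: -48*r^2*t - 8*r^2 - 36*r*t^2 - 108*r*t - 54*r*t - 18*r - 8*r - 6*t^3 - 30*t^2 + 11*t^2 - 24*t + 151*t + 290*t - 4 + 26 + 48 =-8*r^2 - 26*r - 6*t^3 + t^2*(-36*r - 19) + t*(-48*r^2 - 162*r + 417) + 70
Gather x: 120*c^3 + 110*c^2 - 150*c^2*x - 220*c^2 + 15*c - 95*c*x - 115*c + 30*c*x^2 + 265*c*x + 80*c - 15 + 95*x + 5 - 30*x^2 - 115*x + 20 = 120*c^3 - 110*c^2 - 20*c + x^2*(30*c - 30) + x*(-150*c^2 + 170*c - 20) + 10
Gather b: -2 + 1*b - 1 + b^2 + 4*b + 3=b^2 + 5*b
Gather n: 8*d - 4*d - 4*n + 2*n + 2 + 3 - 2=4*d - 2*n + 3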